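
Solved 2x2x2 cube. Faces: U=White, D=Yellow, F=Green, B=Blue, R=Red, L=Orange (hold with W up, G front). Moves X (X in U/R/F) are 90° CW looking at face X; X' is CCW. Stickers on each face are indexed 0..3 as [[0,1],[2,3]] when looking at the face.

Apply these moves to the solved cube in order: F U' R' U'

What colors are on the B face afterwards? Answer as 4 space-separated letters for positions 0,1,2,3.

After move 1 (F): F=GGGG U=WWOO R=WRWR D=RRYY L=OYOY
After move 2 (U'): U=WOWO F=OYGG R=GGWR B=WRBB L=BBOY
After move 3 (R'): R=GRGW U=WBWW F=OOGO D=RYYG B=YRRB
After move 4 (U'): U=BWWW F=BBGO R=OOGW B=GRRB L=YROY
Query: B face = GRRB

Answer: G R R B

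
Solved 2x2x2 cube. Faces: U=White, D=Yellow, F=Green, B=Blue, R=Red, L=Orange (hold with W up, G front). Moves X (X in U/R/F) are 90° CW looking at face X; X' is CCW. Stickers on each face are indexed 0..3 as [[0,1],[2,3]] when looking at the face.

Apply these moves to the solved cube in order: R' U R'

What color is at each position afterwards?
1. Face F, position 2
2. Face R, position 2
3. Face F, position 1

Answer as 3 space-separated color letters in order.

After move 1 (R'): R=RRRR U=WBWB F=GWGW D=YGYG B=YBYB
After move 2 (U): U=WWBB F=RRGW R=YBRR B=OOYB L=GWOO
After move 3 (R'): R=BRYR U=WYBO F=RWGB D=YRYW B=GOGB
Query 1: F[2] = G
Query 2: R[2] = Y
Query 3: F[1] = W

Answer: G Y W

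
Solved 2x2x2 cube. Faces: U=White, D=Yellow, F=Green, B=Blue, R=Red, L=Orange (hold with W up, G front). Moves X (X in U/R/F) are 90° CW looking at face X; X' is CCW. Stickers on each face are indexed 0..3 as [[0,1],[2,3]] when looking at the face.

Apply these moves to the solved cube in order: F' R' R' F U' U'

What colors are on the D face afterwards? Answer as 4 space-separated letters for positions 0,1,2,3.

Answer: R R Y R

Derivation:
After move 1 (F'): F=GGGG U=WWRR R=YRYR D=OOYY L=OWOW
After move 2 (R'): R=RRYY U=WBRB F=GWGR D=OGYG B=YBOB
After move 3 (R'): R=RYRY U=WORY F=GBGB D=OWYR B=GBGB
After move 4 (F): F=GGBB U=WOWW R=RYYY D=RRYR L=OOOW
After move 5 (U'): U=OWWW F=OOBB R=GGYY B=RYGB L=GBOW
After move 6 (U'): U=WWOW F=GBBB R=OOYY B=GGGB L=RYOW
Query: D face = RRYR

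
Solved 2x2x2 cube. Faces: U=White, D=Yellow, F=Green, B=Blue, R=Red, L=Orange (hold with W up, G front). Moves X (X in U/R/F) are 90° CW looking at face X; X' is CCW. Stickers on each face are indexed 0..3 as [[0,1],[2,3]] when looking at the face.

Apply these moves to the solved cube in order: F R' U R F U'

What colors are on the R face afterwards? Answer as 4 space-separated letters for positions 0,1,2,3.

Answer: G R O B

Derivation:
After move 1 (F): F=GGGG U=WWOO R=WRWR D=RRYY L=OYOY
After move 2 (R'): R=RRWW U=WBOB F=GWGO D=RGYG B=YBRB
After move 3 (U): U=OWBB F=RRGO R=YBWW B=OYRB L=GWOY
After move 4 (R): R=WYWB U=ORBO F=RGGG D=RRYO B=BYWB
After move 5 (F): F=GRGG U=ORYW R=BYOB D=WWYO L=GROR
After move 6 (U'): U=RWOY F=GRGG R=GROB B=BYWB L=BYOR
Query: R face = GROB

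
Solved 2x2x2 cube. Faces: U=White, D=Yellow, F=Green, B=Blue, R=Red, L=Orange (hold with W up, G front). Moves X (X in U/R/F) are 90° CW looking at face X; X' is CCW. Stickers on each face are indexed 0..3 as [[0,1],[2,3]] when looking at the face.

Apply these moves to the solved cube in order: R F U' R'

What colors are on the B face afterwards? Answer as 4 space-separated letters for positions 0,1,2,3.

After move 1 (R): R=RRRR U=WGWG F=GYGY D=YBYB B=WBWB
After move 2 (F): F=GGYY U=WGOO R=WRGR D=RRYB L=OYOB
After move 3 (U'): U=GOWO F=OYYY R=GGGR B=WRWB L=WBOB
After move 4 (R'): R=GRGG U=GWWW F=OOYO D=RYYY B=BRRB
Query: B face = BRRB

Answer: B R R B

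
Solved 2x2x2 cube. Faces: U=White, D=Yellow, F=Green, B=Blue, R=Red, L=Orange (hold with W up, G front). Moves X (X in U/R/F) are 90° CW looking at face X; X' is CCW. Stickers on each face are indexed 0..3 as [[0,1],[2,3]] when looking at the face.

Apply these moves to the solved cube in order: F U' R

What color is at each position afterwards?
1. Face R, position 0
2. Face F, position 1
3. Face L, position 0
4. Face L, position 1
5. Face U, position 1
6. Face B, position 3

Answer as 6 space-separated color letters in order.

After move 1 (F): F=GGGG U=WWOO R=WRWR D=RRYY L=OYOY
After move 2 (U'): U=WOWO F=OYGG R=GGWR B=WRBB L=BBOY
After move 3 (R): R=WGRG U=WYWG F=ORGY D=RBYW B=OROB
Query 1: R[0] = W
Query 2: F[1] = R
Query 3: L[0] = B
Query 4: L[1] = B
Query 5: U[1] = Y
Query 6: B[3] = B

Answer: W R B B Y B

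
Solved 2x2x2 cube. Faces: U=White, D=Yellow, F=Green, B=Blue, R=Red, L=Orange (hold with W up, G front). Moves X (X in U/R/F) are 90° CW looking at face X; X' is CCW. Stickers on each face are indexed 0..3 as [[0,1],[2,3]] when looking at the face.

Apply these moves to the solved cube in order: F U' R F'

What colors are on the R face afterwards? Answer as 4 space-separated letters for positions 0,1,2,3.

Answer: B G R G

Derivation:
After move 1 (F): F=GGGG U=WWOO R=WRWR D=RRYY L=OYOY
After move 2 (U'): U=WOWO F=OYGG R=GGWR B=WRBB L=BBOY
After move 3 (R): R=WGRG U=WYWG F=ORGY D=RBYW B=OROB
After move 4 (F'): F=RYOG U=WYWR R=BGRG D=BYYW L=BGOW
Query: R face = BGRG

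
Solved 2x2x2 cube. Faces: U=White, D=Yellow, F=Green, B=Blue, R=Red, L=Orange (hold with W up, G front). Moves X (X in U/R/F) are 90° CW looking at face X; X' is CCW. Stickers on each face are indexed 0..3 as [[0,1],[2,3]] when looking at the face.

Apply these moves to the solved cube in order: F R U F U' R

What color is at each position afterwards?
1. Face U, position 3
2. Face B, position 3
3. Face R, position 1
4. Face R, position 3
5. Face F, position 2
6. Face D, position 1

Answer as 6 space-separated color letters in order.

Answer: W B G W Y W

Derivation:
After move 1 (F): F=GGGG U=WWOO R=WRWR D=RRYY L=OYOY
After move 2 (R): R=WWRR U=WGOG F=GRGY D=RBYB B=OBWB
After move 3 (U): U=OWGG F=WWGY R=OBRR B=OYWB L=GROY
After move 4 (F): F=GWYW U=OWYR R=GBGR D=ROYB L=GROB
After move 5 (U'): U=WROY F=GRYW R=GWGR B=GBWB L=OYOB
After move 6 (R): R=GGRW U=WROW F=GOYB D=RWYG B=YBRB
Query 1: U[3] = W
Query 2: B[3] = B
Query 3: R[1] = G
Query 4: R[3] = W
Query 5: F[2] = Y
Query 6: D[1] = W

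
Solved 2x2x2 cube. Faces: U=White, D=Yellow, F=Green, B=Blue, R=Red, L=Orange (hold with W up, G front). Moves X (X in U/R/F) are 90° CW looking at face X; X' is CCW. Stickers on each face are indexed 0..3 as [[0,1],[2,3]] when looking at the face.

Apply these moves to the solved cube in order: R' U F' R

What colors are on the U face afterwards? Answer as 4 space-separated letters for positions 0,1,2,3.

After move 1 (R'): R=RRRR U=WBWB F=GWGW D=YGYG B=YBYB
After move 2 (U): U=WWBB F=RRGW R=YBRR B=OOYB L=GWOO
After move 3 (F'): F=RWRG U=WWYR R=GBYR D=WOYG L=GBOB
After move 4 (R): R=YGRB U=WWYG F=RORG D=WYYO B=ROWB
Query: U face = WWYG

Answer: W W Y G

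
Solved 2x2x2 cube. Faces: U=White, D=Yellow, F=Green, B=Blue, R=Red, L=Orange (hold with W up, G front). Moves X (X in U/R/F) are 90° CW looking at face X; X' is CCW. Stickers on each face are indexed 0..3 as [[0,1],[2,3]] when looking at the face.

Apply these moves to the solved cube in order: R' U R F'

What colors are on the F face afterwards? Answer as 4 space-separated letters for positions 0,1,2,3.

After move 1 (R'): R=RRRR U=WBWB F=GWGW D=YGYG B=YBYB
After move 2 (U): U=WWBB F=RRGW R=YBRR B=OOYB L=GWOO
After move 3 (R): R=RYRB U=WRBW F=RGGG D=YYYO B=BOWB
After move 4 (F'): F=GGRG U=WRRR R=YYYB D=WOYO L=GWOB
Query: F face = GGRG

Answer: G G R G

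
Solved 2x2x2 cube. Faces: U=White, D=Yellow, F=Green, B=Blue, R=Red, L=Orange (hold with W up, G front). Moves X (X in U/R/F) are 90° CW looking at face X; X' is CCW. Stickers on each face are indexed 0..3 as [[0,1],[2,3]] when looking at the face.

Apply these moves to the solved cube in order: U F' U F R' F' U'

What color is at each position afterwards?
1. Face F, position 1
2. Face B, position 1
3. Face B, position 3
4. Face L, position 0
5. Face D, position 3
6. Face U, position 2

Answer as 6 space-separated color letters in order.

Answer: G R B Y B B

Derivation:
After move 1 (U): U=WWWW F=RRGG R=BBRR B=OOBB L=GGOO
After move 2 (F'): F=RGRG U=WWBR R=YBYR D=GOYY L=GWOW
After move 3 (U): U=BWRW F=YBRG R=OOYR B=GWBB L=RGOW
After move 4 (F): F=RYGB U=BWWG R=ROWR D=YOYY L=RGOO
After move 5 (R'): R=ORRW U=BBWG F=RWGG D=YYYB B=YWOB
After move 6 (F'): F=WGRG U=BBOR R=YRYW D=GOYB L=RGOW
After move 7 (U'): U=BRBO F=RGRG R=WGYW B=YROB L=YWOW
Query 1: F[1] = G
Query 2: B[1] = R
Query 3: B[3] = B
Query 4: L[0] = Y
Query 5: D[3] = B
Query 6: U[2] = B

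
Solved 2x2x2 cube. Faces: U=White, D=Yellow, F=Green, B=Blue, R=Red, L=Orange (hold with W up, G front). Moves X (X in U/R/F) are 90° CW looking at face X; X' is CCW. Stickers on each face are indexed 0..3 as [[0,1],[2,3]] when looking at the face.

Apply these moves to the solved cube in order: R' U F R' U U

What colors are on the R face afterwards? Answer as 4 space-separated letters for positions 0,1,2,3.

After move 1 (R'): R=RRRR U=WBWB F=GWGW D=YGYG B=YBYB
After move 2 (U): U=WWBB F=RRGW R=YBRR B=OOYB L=GWOO
After move 3 (F): F=GRWR U=WWOW R=BBBR D=RYYG L=GYOG
After move 4 (R'): R=BRBB U=WYOO F=GWWW D=RRYR B=GOYB
After move 5 (U): U=OWOY F=BRWW R=GOBB B=GYYB L=GWOG
After move 6 (U): U=OOYW F=GOWW R=GYBB B=GWYB L=BROG
Query: R face = GYBB

Answer: G Y B B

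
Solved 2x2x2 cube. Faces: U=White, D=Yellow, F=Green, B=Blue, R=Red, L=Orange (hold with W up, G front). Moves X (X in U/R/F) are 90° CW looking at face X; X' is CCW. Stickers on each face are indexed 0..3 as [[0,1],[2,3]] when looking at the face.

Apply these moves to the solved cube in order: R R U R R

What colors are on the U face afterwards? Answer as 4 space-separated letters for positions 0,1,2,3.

After move 1 (R): R=RRRR U=WGWG F=GYGY D=YBYB B=WBWB
After move 2 (R): R=RRRR U=WYWY F=GBGB D=YWYW B=GBGB
After move 3 (U): U=WWYY F=RRGB R=GBRR B=OOGB L=GBOO
After move 4 (R): R=RGRB U=WRYB F=RWGW D=YGYO B=YOWB
After move 5 (R): R=RRBG U=WWYW F=RGGO D=YWYY B=BORB
Query: U face = WWYW

Answer: W W Y W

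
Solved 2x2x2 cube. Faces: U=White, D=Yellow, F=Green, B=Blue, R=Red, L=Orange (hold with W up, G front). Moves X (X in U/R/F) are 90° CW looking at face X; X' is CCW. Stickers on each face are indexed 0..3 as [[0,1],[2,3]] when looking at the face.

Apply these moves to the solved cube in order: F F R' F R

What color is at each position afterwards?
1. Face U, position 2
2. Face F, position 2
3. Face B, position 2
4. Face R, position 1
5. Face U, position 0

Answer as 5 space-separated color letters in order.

Answer: R Y B Y W

Derivation:
After move 1 (F): F=GGGG U=WWOO R=WRWR D=RRYY L=OYOY
After move 2 (F): F=GGGG U=WWYY R=OROR D=WWYY L=OROR
After move 3 (R'): R=RROO U=WBYB F=GWGY D=WGYG B=YBWB
After move 4 (F): F=GGYW U=WBRR R=YRBO D=ORYG L=OWOG
After move 5 (R): R=BYOR U=WGRW F=GRYG D=OWYY B=RBBB
Query 1: U[2] = R
Query 2: F[2] = Y
Query 3: B[2] = B
Query 4: R[1] = Y
Query 5: U[0] = W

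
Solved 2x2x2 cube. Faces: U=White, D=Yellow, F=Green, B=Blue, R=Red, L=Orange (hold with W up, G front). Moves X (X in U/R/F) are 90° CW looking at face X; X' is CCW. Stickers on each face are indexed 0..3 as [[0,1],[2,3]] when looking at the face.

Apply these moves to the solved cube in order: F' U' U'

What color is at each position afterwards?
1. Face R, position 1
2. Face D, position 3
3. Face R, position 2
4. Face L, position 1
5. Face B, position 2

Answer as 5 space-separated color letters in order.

Answer: W Y Y R B

Derivation:
After move 1 (F'): F=GGGG U=WWRR R=YRYR D=OOYY L=OWOW
After move 2 (U'): U=WRWR F=OWGG R=GGYR B=YRBB L=BBOW
After move 3 (U'): U=RRWW F=BBGG R=OWYR B=GGBB L=YROW
Query 1: R[1] = W
Query 2: D[3] = Y
Query 3: R[2] = Y
Query 4: L[1] = R
Query 5: B[2] = B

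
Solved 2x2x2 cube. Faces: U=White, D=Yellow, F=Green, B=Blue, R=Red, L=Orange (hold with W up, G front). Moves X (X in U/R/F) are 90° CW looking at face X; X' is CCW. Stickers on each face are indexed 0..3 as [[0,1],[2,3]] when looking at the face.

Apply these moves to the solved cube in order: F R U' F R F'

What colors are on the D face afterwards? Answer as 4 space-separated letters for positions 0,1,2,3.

After move 1 (F): F=GGGG U=WWOO R=WRWR D=RRYY L=OYOY
After move 2 (R): R=WWRR U=WGOG F=GRGY D=RBYB B=OBWB
After move 3 (U'): U=GGWO F=OYGY R=GRRR B=WWWB L=OBOY
After move 4 (F): F=GOYY U=GGYB R=WROR D=RGYB L=OROB
After move 5 (R): R=OWRR U=GOYY F=GGYB D=RWYW B=BWGB
After move 6 (F'): F=GBGY U=GOOR R=WWRR D=RBYW L=OYOY
Query: D face = RBYW

Answer: R B Y W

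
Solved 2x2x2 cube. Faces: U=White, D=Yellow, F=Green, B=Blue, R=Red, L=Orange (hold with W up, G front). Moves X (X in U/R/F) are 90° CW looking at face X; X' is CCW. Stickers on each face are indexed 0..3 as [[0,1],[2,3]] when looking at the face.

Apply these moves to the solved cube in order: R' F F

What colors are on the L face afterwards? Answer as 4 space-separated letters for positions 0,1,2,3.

After move 1 (R'): R=RRRR U=WBWB F=GWGW D=YGYG B=YBYB
After move 2 (F): F=GGWW U=WBOO R=WRBR D=RRYG L=OYOG
After move 3 (F): F=WGWG U=WBGY R=OROR D=BWYG L=OROR
Query: L face = OROR

Answer: O R O R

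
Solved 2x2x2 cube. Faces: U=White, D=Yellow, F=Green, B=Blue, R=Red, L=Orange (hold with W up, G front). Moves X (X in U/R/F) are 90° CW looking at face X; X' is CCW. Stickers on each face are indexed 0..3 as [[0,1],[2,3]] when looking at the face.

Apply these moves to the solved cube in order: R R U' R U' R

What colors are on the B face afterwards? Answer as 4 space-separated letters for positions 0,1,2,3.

Answer: W G B B

Derivation:
After move 1 (R): R=RRRR U=WGWG F=GYGY D=YBYB B=WBWB
After move 2 (R): R=RRRR U=WYWY F=GBGB D=YWYW B=GBGB
After move 3 (U'): U=YYWW F=OOGB R=GBRR B=RRGB L=GBOO
After move 4 (R): R=RGRB U=YOWB F=OWGW D=YGYR B=WRYB
After move 5 (U'): U=OBYW F=GBGW R=OWRB B=RGYB L=WROO
After move 6 (R): R=ROBW U=OBYW F=GGGR D=YYYR B=WGBB
Query: B face = WGBB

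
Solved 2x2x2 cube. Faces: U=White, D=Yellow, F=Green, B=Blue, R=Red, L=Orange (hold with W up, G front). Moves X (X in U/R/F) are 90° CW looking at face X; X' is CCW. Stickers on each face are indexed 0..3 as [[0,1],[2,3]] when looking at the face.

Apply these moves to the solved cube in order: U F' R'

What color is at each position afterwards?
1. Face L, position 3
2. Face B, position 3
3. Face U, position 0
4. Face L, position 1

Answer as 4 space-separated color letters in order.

Answer: W B W W

Derivation:
After move 1 (U): U=WWWW F=RRGG R=BBRR B=OOBB L=GGOO
After move 2 (F'): F=RGRG U=WWBR R=YBYR D=GOYY L=GWOW
After move 3 (R'): R=BRYY U=WBBO F=RWRR D=GGYG B=YOOB
Query 1: L[3] = W
Query 2: B[3] = B
Query 3: U[0] = W
Query 4: L[1] = W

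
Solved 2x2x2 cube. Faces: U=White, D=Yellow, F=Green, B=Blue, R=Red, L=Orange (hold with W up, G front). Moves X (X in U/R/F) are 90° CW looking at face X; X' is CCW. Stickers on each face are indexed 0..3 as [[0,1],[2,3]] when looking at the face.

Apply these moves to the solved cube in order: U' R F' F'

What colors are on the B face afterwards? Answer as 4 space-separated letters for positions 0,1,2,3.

Answer: W R W B

Derivation:
After move 1 (U'): U=WWWW F=OOGG R=GGRR B=RRBB L=BBOO
After move 2 (R): R=RGRG U=WOWG F=OYGY D=YBYR B=WRWB
After move 3 (F'): F=YYOG U=WORR R=BGYG D=BOYR L=BGOW
After move 4 (F'): F=YGYO U=WOBY R=OGBG D=GWYR L=BROR
Query: B face = WRWB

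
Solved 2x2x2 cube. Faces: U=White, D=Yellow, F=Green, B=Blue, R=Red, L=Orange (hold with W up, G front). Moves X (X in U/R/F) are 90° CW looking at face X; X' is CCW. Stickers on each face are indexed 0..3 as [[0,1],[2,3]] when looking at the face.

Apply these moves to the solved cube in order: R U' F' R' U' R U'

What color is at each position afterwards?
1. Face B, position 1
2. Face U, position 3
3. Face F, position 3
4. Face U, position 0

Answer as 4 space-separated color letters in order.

Answer: O G G W

Derivation:
After move 1 (R): R=RRRR U=WGWG F=GYGY D=YBYB B=WBWB
After move 2 (U'): U=GGWW F=OOGY R=GYRR B=RRWB L=WBOO
After move 3 (F'): F=OYOG U=GGGR R=BYYR D=BOYB L=WWOW
After move 4 (R'): R=YRBY U=GWGR F=OGOR D=BYYG B=BROB
After move 5 (U'): U=WRGG F=WWOR R=OGBY B=YROB L=BROW
After move 6 (R): R=BOYG U=WWGR F=WYOG D=BOYY B=GRRB
After move 7 (U'): U=WRWG F=BROG R=WYYG B=BORB L=GROW
Query 1: B[1] = O
Query 2: U[3] = G
Query 3: F[3] = G
Query 4: U[0] = W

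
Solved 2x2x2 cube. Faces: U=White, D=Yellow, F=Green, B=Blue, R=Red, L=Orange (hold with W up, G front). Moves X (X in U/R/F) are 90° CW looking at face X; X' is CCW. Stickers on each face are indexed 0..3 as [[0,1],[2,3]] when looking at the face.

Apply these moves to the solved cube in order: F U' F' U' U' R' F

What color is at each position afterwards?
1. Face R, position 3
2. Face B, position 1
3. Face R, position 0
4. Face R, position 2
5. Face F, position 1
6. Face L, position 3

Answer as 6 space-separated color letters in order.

Answer: R G O Y W R

Derivation:
After move 1 (F): F=GGGG U=WWOO R=WRWR D=RRYY L=OYOY
After move 2 (U'): U=WOWO F=OYGG R=GGWR B=WRBB L=BBOY
After move 3 (F'): F=YGOG U=WOGW R=RGRR D=BYYY L=BOOW
After move 4 (U'): U=OWWG F=BOOG R=YGRR B=RGBB L=WROW
After move 5 (U'): U=WGOW F=WROG R=BORR B=YGBB L=RGOW
After move 6 (R'): R=ORBR U=WBOY F=WGOW D=BRYG B=YGYB
After move 7 (F): F=OWWG U=WBWG R=ORYR D=BOYG L=RBOR
Query 1: R[3] = R
Query 2: B[1] = G
Query 3: R[0] = O
Query 4: R[2] = Y
Query 5: F[1] = W
Query 6: L[3] = R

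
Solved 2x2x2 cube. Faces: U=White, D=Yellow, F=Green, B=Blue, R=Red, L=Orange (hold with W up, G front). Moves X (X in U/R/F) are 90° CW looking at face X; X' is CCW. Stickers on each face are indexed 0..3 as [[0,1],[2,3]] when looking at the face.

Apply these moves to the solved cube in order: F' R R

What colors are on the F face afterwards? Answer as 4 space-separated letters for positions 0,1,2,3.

After move 1 (F'): F=GGGG U=WWRR R=YRYR D=OOYY L=OWOW
After move 2 (R): R=YYRR U=WGRG F=GOGY D=OBYB B=RBWB
After move 3 (R): R=RYRY U=WORY F=GBGB D=OWYR B=GBGB
Query: F face = GBGB

Answer: G B G B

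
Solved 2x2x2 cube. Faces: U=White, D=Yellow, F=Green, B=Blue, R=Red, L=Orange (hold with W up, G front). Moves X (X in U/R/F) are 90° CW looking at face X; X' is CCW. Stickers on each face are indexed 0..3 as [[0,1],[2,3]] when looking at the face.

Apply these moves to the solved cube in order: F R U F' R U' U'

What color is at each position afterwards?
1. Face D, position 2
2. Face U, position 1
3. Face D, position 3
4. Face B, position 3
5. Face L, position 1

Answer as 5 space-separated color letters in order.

After move 1 (F): F=GGGG U=WWOO R=WRWR D=RRYY L=OYOY
After move 2 (R): R=WWRR U=WGOG F=GRGY D=RBYB B=OBWB
After move 3 (U): U=OWGG F=WWGY R=OBRR B=OYWB L=GROY
After move 4 (F'): F=WYWG U=OWOR R=BBRR D=RYYB L=GGOG
After move 5 (R): R=RBRB U=OYOG F=WYWB D=RWYO B=RYWB
After move 6 (U'): U=YGOO F=GGWB R=WYRB B=RBWB L=RYOG
After move 7 (U'): U=GOYO F=RYWB R=GGRB B=WYWB L=RBOG
Query 1: D[2] = Y
Query 2: U[1] = O
Query 3: D[3] = O
Query 4: B[3] = B
Query 5: L[1] = B

Answer: Y O O B B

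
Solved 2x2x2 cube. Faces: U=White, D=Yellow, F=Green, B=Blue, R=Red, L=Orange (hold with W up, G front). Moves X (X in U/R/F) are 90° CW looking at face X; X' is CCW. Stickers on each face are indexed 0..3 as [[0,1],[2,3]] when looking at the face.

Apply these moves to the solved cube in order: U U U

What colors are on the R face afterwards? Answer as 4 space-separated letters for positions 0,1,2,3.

Answer: G G R R

Derivation:
After move 1 (U): U=WWWW F=RRGG R=BBRR B=OOBB L=GGOO
After move 2 (U): U=WWWW F=BBGG R=OORR B=GGBB L=RROO
After move 3 (U): U=WWWW F=OOGG R=GGRR B=RRBB L=BBOO
Query: R face = GGRR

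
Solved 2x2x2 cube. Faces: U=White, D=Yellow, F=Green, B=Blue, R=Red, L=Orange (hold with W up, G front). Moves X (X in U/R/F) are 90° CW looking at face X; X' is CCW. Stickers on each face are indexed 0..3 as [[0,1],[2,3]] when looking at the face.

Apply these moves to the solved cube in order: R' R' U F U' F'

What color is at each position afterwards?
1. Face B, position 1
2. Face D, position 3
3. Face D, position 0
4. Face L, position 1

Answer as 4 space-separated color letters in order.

After move 1 (R'): R=RRRR U=WBWB F=GWGW D=YGYG B=YBYB
After move 2 (R'): R=RRRR U=WYWY F=GBGB D=YWYW B=GBGB
After move 3 (U): U=WWYY F=RRGB R=GBRR B=OOGB L=GBOO
After move 4 (F): F=GRBR U=WWOB R=YBYR D=RGYW L=GYOW
After move 5 (U'): U=WBWO F=GYBR R=GRYR B=YBGB L=OOOW
After move 6 (F'): F=YRGB U=WBGY R=GRRR D=OWYW L=OOOW
Query 1: B[1] = B
Query 2: D[3] = W
Query 3: D[0] = O
Query 4: L[1] = O

Answer: B W O O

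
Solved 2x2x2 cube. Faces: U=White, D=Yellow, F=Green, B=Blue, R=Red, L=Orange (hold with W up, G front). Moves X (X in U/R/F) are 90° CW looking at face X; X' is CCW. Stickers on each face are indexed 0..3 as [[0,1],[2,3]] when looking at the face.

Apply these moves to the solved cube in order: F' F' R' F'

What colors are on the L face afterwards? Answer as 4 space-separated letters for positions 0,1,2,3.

Answer: O B O Y

Derivation:
After move 1 (F'): F=GGGG U=WWRR R=YRYR D=OOYY L=OWOW
After move 2 (F'): F=GGGG U=WWYY R=OROR D=WWYY L=OROR
After move 3 (R'): R=RROO U=WBYB F=GWGY D=WGYG B=YBWB
After move 4 (F'): F=WYGG U=WBRO R=GRWO D=RRYG L=OBOY
Query: L face = OBOY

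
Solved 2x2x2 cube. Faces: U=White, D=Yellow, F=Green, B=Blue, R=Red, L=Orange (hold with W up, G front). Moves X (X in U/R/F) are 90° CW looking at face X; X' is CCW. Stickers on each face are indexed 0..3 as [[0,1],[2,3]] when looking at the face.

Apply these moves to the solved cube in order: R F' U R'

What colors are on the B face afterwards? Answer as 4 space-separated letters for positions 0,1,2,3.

Answer: B G O B

Derivation:
After move 1 (R): R=RRRR U=WGWG F=GYGY D=YBYB B=WBWB
After move 2 (F'): F=YYGG U=WGRR R=BRYR D=OOYB L=OGOW
After move 3 (U): U=RWRG F=BRGG R=WBYR B=OGWB L=YYOW
After move 4 (R'): R=BRWY U=RWRO F=BWGG D=ORYG B=BGOB
Query: B face = BGOB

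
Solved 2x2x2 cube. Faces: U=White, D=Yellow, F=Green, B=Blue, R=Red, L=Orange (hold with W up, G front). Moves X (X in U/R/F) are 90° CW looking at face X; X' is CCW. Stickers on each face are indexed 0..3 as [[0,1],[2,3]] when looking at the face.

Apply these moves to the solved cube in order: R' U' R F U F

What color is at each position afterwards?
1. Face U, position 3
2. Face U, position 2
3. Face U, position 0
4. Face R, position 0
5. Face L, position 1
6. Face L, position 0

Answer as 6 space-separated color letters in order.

After move 1 (R'): R=RRRR U=WBWB F=GWGW D=YGYG B=YBYB
After move 2 (U'): U=BBWW F=OOGW R=GWRR B=RRYB L=YBOO
After move 3 (R): R=RGRW U=BOWW F=OGGG D=YYYR B=WRBB
After move 4 (F): F=GOGG U=BOOB R=WGWW D=RRYR L=YYOY
After move 5 (U): U=OBBO F=WGGG R=WRWW B=YYBB L=GOOY
After move 6 (F): F=GWGG U=OBYO R=BROW D=WWYR L=GROR
Query 1: U[3] = O
Query 2: U[2] = Y
Query 3: U[0] = O
Query 4: R[0] = B
Query 5: L[1] = R
Query 6: L[0] = G

Answer: O Y O B R G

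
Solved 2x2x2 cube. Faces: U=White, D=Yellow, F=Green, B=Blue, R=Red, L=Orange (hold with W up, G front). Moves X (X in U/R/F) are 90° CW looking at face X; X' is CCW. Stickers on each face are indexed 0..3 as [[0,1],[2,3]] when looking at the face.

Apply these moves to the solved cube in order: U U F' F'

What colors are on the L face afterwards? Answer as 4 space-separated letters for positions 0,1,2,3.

After move 1 (U): U=WWWW F=RRGG R=BBRR B=OOBB L=GGOO
After move 2 (U): U=WWWW F=BBGG R=OORR B=GGBB L=RROO
After move 3 (F'): F=BGBG U=WWOR R=YOYR D=ROYY L=RWOW
After move 4 (F'): F=GGBB U=WWYY R=OORR D=WWYY L=RROO
Query: L face = RROO

Answer: R R O O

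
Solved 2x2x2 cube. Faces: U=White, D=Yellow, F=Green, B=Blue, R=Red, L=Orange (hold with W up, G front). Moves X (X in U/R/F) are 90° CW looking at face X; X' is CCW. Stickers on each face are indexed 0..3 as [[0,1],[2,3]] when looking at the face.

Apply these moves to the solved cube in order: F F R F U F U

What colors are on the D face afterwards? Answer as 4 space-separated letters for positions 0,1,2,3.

After move 1 (F): F=GGGG U=WWOO R=WRWR D=RRYY L=OYOY
After move 2 (F): F=GGGG U=WWYY R=OROR D=WWYY L=OROR
After move 3 (R): R=OORR U=WGYG F=GWGY D=WBYB B=YBWB
After move 4 (F): F=GGYW U=WGRR R=YOGR D=ROYB L=OWOB
After move 5 (U): U=RWRG F=YOYW R=YBGR B=OWWB L=GGOB
After move 6 (F): F=YYWO U=RWBG R=RBGR D=GYYB L=GROO
After move 7 (U): U=BRGW F=RBWO R=OWGR B=GRWB L=YYOO
Query: D face = GYYB

Answer: G Y Y B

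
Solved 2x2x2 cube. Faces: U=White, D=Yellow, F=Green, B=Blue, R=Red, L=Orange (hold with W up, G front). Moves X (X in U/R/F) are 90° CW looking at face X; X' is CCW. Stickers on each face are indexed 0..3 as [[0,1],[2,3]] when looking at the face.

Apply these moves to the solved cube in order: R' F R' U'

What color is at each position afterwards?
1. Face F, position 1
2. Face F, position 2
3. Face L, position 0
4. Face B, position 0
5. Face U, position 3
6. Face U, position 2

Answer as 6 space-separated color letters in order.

Answer: Y W G R O W

Derivation:
After move 1 (R'): R=RRRR U=WBWB F=GWGW D=YGYG B=YBYB
After move 2 (F): F=GGWW U=WBOO R=WRBR D=RRYG L=OYOG
After move 3 (R'): R=RRWB U=WYOY F=GBWO D=RGYW B=GBRB
After move 4 (U'): U=YYWO F=OYWO R=GBWB B=RRRB L=GBOG
Query 1: F[1] = Y
Query 2: F[2] = W
Query 3: L[0] = G
Query 4: B[0] = R
Query 5: U[3] = O
Query 6: U[2] = W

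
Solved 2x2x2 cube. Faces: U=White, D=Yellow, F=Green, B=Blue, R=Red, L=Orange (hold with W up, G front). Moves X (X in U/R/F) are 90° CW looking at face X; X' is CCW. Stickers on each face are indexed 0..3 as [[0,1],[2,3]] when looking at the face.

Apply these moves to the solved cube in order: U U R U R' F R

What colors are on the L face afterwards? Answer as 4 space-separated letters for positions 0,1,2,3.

Answer: B Y O O

Derivation:
After move 1 (U): U=WWWW F=RRGG R=BBRR B=OOBB L=GGOO
After move 2 (U): U=WWWW F=BBGG R=OORR B=GGBB L=RROO
After move 3 (R): R=RORO U=WBWG F=BYGY D=YBYG B=WGWB
After move 4 (U): U=WWGB F=ROGY R=WGRO B=RRWB L=BYOO
After move 5 (R'): R=GOWR U=WWGR F=RWGB D=YOYY B=GRBB
After move 6 (F): F=GRBW U=WWOY R=GORR D=WGYY L=BYOO
After move 7 (R): R=RGRO U=WROW F=GGBY D=WBYG B=YRWB
Query: L face = BYOO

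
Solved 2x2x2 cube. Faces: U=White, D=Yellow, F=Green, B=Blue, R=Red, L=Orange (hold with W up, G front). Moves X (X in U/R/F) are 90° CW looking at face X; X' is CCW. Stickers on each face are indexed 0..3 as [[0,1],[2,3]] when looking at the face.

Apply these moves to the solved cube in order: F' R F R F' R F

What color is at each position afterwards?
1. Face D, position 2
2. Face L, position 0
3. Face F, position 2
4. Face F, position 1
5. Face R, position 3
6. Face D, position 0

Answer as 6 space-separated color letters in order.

Answer: Y O R Y R Y

Derivation:
After move 1 (F'): F=GGGG U=WWRR R=YRYR D=OOYY L=OWOW
After move 2 (R): R=YYRR U=WGRG F=GOGY D=OBYB B=RBWB
After move 3 (F): F=GGYO U=WGWW R=RYGR D=RYYB L=OOOB
After move 4 (R): R=GRRY U=WGWO F=GYYB D=RWYR B=WBGB
After move 5 (F'): F=YBGY U=WGGR R=WRRY D=OBYR L=OOOW
After move 6 (R): R=RWYR U=WBGY F=YBGR D=OGYW B=RBGB
After move 7 (F): F=GYRB U=WBWO R=GWYR D=YRYW L=OOOG
Query 1: D[2] = Y
Query 2: L[0] = O
Query 3: F[2] = R
Query 4: F[1] = Y
Query 5: R[3] = R
Query 6: D[0] = Y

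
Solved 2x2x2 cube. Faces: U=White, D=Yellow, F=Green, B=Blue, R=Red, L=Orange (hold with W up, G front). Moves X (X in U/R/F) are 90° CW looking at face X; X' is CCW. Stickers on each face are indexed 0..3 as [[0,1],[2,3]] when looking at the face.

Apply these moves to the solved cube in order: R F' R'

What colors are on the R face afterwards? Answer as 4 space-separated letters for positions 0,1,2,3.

Answer: R R B Y

Derivation:
After move 1 (R): R=RRRR U=WGWG F=GYGY D=YBYB B=WBWB
After move 2 (F'): F=YYGG U=WGRR R=BRYR D=OOYB L=OGOW
After move 3 (R'): R=RRBY U=WWRW F=YGGR D=OYYG B=BBOB
Query: R face = RRBY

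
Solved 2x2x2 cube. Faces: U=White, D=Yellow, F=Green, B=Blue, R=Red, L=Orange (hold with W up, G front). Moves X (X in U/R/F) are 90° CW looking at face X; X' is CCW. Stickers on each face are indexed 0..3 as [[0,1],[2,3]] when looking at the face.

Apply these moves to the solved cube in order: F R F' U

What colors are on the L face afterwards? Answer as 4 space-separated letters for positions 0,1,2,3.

Answer: R Y O O

Derivation:
After move 1 (F): F=GGGG U=WWOO R=WRWR D=RRYY L=OYOY
After move 2 (R): R=WWRR U=WGOG F=GRGY D=RBYB B=OBWB
After move 3 (F'): F=RYGG U=WGWR R=BWRR D=YYYB L=OGOO
After move 4 (U): U=WWRG F=BWGG R=OBRR B=OGWB L=RYOO
Query: L face = RYOO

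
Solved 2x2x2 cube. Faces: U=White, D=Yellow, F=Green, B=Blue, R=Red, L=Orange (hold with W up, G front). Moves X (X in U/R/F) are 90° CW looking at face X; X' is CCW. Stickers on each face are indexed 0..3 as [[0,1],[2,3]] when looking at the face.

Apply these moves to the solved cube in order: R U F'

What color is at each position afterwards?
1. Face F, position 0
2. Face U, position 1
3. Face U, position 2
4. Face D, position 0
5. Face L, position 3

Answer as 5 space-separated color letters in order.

After move 1 (R): R=RRRR U=WGWG F=GYGY D=YBYB B=WBWB
After move 2 (U): U=WWGG F=RRGY R=WBRR B=OOWB L=GYOO
After move 3 (F'): F=RYRG U=WWWR R=BBYR D=YOYB L=GGOG
Query 1: F[0] = R
Query 2: U[1] = W
Query 3: U[2] = W
Query 4: D[0] = Y
Query 5: L[3] = G

Answer: R W W Y G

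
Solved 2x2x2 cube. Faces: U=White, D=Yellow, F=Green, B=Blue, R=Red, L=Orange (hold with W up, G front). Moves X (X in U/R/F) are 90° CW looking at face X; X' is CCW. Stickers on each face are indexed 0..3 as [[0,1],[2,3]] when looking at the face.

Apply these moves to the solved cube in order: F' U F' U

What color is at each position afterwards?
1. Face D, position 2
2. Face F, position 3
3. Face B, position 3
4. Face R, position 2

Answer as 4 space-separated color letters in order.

Answer: Y G B O

Derivation:
After move 1 (F'): F=GGGG U=WWRR R=YRYR D=OOYY L=OWOW
After move 2 (U): U=RWRW F=YRGG R=BBYR B=OWBB L=GGOW
After move 3 (F'): F=RGYG U=RWBY R=OBOR D=GWYY L=GWOR
After move 4 (U): U=BRYW F=OBYG R=OWOR B=GWBB L=RGOR
Query 1: D[2] = Y
Query 2: F[3] = G
Query 3: B[3] = B
Query 4: R[2] = O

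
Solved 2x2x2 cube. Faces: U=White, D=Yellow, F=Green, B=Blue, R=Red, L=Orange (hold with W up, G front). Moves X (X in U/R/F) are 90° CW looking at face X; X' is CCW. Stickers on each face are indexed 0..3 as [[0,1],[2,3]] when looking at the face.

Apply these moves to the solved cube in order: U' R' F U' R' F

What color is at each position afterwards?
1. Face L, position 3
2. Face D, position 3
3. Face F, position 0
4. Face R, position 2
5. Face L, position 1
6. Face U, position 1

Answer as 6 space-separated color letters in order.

Answer: Y W W W G Y

Derivation:
After move 1 (U'): U=WWWW F=OOGG R=GGRR B=RRBB L=BBOO
After move 2 (R'): R=GRGR U=WBWR F=OWGW D=YOYG B=YRYB
After move 3 (F): F=GOWW U=WBOB R=WRRR D=GGYG L=BYOO
After move 4 (U'): U=BBWO F=BYWW R=GORR B=WRYB L=YROO
After move 5 (R'): R=ORGR U=BYWW F=BBWO D=GYYW B=GRGB
After move 6 (F): F=WBOB U=BYOR R=WRWR D=GOYW L=YGOY
Query 1: L[3] = Y
Query 2: D[3] = W
Query 3: F[0] = W
Query 4: R[2] = W
Query 5: L[1] = G
Query 6: U[1] = Y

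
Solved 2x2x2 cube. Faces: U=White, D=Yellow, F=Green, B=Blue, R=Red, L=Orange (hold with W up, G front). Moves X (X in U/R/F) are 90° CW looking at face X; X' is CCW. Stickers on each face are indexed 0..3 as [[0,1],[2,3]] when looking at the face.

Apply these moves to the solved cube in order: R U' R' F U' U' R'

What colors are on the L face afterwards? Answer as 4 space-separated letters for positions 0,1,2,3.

After move 1 (R): R=RRRR U=WGWG F=GYGY D=YBYB B=WBWB
After move 2 (U'): U=GGWW F=OOGY R=GYRR B=RRWB L=WBOO
After move 3 (R'): R=YRGR U=GWWR F=OGGW D=YOYY B=BRBB
After move 4 (F): F=GOWG U=GWOB R=WRRR D=GYYY L=WYOO
After move 5 (U'): U=WBGO F=WYWG R=GORR B=WRBB L=BROO
After move 6 (U'): U=BOWG F=BRWG R=WYRR B=GOBB L=WROO
After move 7 (R'): R=YRWR U=BBWG F=BOWG D=GRYG B=YOYB
Query: L face = WROO

Answer: W R O O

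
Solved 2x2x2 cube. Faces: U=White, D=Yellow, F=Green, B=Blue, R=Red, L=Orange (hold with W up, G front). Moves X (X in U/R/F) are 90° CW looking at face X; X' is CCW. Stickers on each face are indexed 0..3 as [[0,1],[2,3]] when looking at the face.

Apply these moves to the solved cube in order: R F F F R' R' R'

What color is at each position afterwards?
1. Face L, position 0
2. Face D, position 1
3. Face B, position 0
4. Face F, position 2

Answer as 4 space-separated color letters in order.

Answer: O W R G

Derivation:
After move 1 (R): R=RRRR U=WGWG F=GYGY D=YBYB B=WBWB
After move 2 (F): F=GGYY U=WGOO R=WRGR D=RRYB L=OYOB
After move 3 (F): F=YGYG U=WGBY R=OROR D=GWYB L=OROR
After move 4 (F): F=YYGG U=WGRR R=BRYR D=OOYB L=OGOW
After move 5 (R'): R=RRBY U=WWRW F=YGGR D=OYYG B=BBOB
After move 6 (R'): R=RYRB U=WORB F=YWGW D=OGYR B=GBYB
After move 7 (R'): R=YBRR U=WYRG F=YOGB D=OWYW B=RBGB
Query 1: L[0] = O
Query 2: D[1] = W
Query 3: B[0] = R
Query 4: F[2] = G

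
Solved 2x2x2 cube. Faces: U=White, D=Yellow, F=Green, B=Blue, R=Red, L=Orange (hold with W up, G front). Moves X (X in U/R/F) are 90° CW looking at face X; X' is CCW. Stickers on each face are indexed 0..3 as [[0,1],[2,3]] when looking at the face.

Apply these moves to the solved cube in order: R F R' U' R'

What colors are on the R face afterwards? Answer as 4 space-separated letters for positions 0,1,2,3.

After move 1 (R): R=RRRR U=WGWG F=GYGY D=YBYB B=WBWB
After move 2 (F): F=GGYY U=WGOO R=WRGR D=RRYB L=OYOB
After move 3 (R'): R=RRWG U=WWOW F=GGYO D=RGYY B=BBRB
After move 4 (U'): U=WWWO F=OYYO R=GGWG B=RRRB L=BBOB
After move 5 (R'): R=GGGW U=WRWR F=OWYO D=RYYO B=YRGB
Query: R face = GGGW

Answer: G G G W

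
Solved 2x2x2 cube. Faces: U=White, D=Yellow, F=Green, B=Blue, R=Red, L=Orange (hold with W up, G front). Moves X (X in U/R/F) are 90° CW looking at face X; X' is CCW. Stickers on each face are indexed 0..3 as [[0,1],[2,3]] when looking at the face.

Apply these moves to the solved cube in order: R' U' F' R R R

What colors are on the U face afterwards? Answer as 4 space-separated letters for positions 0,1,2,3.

After move 1 (R'): R=RRRR U=WBWB F=GWGW D=YGYG B=YBYB
After move 2 (U'): U=BBWW F=OOGW R=GWRR B=RRYB L=YBOO
After move 3 (F'): F=OWOG U=BBGR R=GWYR D=BOYG L=YWOW
After move 4 (R): R=YGRW U=BWGG F=OOOG D=BYYR B=RRBB
After move 5 (R): R=RYWG U=BOGG F=OYOR D=BBYR B=GRWB
After move 6 (R): R=WRGY U=BYGR F=OBOR D=BWYG B=GROB
Query: U face = BYGR

Answer: B Y G R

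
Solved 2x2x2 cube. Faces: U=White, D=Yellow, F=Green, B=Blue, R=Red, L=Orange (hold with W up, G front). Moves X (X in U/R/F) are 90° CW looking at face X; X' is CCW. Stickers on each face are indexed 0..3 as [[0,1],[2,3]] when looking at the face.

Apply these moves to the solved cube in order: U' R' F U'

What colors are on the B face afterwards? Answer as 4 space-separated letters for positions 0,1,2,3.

Answer: W R Y B

Derivation:
After move 1 (U'): U=WWWW F=OOGG R=GGRR B=RRBB L=BBOO
After move 2 (R'): R=GRGR U=WBWR F=OWGW D=YOYG B=YRYB
After move 3 (F): F=GOWW U=WBOB R=WRRR D=GGYG L=BYOO
After move 4 (U'): U=BBWO F=BYWW R=GORR B=WRYB L=YROO
Query: B face = WRYB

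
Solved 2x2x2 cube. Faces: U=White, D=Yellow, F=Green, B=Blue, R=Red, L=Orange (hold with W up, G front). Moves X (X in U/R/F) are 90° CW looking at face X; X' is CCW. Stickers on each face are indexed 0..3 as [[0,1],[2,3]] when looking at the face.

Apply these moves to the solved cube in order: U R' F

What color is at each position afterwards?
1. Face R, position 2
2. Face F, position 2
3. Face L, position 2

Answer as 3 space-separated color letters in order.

After move 1 (U): U=WWWW F=RRGG R=BBRR B=OOBB L=GGOO
After move 2 (R'): R=BRBR U=WBWO F=RWGW D=YRYG B=YOYB
After move 3 (F): F=GRWW U=WBOG R=WROR D=BBYG L=GYOR
Query 1: R[2] = O
Query 2: F[2] = W
Query 3: L[2] = O

Answer: O W O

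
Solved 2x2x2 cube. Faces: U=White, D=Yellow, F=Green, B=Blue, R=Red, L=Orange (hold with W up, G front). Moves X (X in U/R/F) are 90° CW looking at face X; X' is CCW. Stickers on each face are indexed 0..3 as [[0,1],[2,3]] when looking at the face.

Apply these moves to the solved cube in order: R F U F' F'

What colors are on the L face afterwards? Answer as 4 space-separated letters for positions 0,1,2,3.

Answer: G G O W

Derivation:
After move 1 (R): R=RRRR U=WGWG F=GYGY D=YBYB B=WBWB
After move 2 (F): F=GGYY U=WGOO R=WRGR D=RRYB L=OYOB
After move 3 (U): U=OWOG F=WRYY R=WBGR B=OYWB L=GGOB
After move 4 (F'): F=RYWY U=OWWG R=RBRR D=GBYB L=GGOO
After move 5 (F'): F=YYRW U=OWRR R=BBGR D=GOYB L=GGOW
Query: L face = GGOW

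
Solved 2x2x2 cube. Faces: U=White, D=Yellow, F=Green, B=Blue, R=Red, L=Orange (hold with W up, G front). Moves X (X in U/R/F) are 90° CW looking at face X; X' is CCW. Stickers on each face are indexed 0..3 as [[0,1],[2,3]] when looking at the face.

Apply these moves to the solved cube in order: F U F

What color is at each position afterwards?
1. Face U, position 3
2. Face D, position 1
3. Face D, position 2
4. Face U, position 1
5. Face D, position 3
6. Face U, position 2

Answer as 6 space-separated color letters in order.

After move 1 (F): F=GGGG U=WWOO R=WRWR D=RRYY L=OYOY
After move 2 (U): U=OWOW F=WRGG R=BBWR B=OYBB L=GGOY
After move 3 (F): F=GWGR U=OWYG R=OBWR D=WBYY L=GROR
Query 1: U[3] = G
Query 2: D[1] = B
Query 3: D[2] = Y
Query 4: U[1] = W
Query 5: D[3] = Y
Query 6: U[2] = Y

Answer: G B Y W Y Y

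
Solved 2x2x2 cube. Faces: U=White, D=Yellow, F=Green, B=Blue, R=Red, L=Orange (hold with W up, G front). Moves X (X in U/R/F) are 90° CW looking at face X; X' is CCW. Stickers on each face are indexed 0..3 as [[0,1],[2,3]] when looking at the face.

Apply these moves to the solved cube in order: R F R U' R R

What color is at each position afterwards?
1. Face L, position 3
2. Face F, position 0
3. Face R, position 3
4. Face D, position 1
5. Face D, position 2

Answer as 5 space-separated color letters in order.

Answer: B O G Y Y

Derivation:
After move 1 (R): R=RRRR U=WGWG F=GYGY D=YBYB B=WBWB
After move 2 (F): F=GGYY U=WGOO R=WRGR D=RRYB L=OYOB
After move 3 (R): R=GWRR U=WGOY F=GRYB D=RWYW B=OBGB
After move 4 (U'): U=GYWO F=OYYB R=GRRR B=GWGB L=OBOB
After move 5 (R): R=RGRR U=GYWB F=OWYW D=RGYG B=OWYB
After move 6 (R): R=RRRG U=GWWW F=OGYG D=RYYO B=BWYB
Query 1: L[3] = B
Query 2: F[0] = O
Query 3: R[3] = G
Query 4: D[1] = Y
Query 5: D[2] = Y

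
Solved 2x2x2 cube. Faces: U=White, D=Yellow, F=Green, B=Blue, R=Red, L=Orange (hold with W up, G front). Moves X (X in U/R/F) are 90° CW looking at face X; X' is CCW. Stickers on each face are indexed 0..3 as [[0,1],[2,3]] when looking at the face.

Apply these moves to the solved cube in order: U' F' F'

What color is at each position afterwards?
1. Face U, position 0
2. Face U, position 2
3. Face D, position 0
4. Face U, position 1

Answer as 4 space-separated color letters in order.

Answer: W Y W W

Derivation:
After move 1 (U'): U=WWWW F=OOGG R=GGRR B=RRBB L=BBOO
After move 2 (F'): F=OGOG U=WWGR R=YGYR D=BOYY L=BWOW
After move 3 (F'): F=GGOO U=WWYY R=OGBR D=WWYY L=BROG
Query 1: U[0] = W
Query 2: U[2] = Y
Query 3: D[0] = W
Query 4: U[1] = W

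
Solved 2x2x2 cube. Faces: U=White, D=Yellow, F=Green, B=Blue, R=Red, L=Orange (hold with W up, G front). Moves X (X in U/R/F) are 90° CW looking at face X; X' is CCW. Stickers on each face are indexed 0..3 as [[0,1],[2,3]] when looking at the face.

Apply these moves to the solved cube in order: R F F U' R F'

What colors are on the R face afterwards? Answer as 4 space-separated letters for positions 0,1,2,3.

Answer: W Y G G

Derivation:
After move 1 (R): R=RRRR U=WGWG F=GYGY D=YBYB B=WBWB
After move 2 (F): F=GGYY U=WGOO R=WRGR D=RRYB L=OYOB
After move 3 (F): F=YGYG U=WGBY R=OROR D=GWYB L=OROR
After move 4 (U'): U=GYWB F=ORYG R=YGOR B=ORWB L=WBOR
After move 5 (R): R=OYRG U=GRWG F=OWYB D=GWYO B=BRYB
After move 6 (F'): F=WBOY U=GROR R=WYGG D=BRYO L=WGOW
Query: R face = WYGG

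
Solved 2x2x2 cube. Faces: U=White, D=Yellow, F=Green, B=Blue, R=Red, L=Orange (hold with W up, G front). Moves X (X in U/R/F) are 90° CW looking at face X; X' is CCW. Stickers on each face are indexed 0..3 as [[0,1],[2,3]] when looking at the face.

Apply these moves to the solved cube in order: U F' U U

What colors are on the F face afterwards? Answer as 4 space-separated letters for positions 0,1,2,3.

After move 1 (U): U=WWWW F=RRGG R=BBRR B=OOBB L=GGOO
After move 2 (F'): F=RGRG U=WWBR R=YBYR D=GOYY L=GWOW
After move 3 (U): U=BWRW F=YBRG R=OOYR B=GWBB L=RGOW
After move 4 (U): U=RBWW F=OORG R=GWYR B=RGBB L=YBOW
Query: F face = OORG

Answer: O O R G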